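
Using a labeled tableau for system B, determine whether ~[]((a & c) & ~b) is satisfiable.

1. ~[]((a & c) & ~b), u
2. ~((a & c) & ~b), v
3. b, v
Accessibility: uRu, uRv, vRu, vRv

Satisfiable (open branch found)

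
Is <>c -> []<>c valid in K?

No, not valid

Tableau for the negation ~(<>c -> []<>c):
1. ~(<>c -> []<>c), 0
2. <>c, 0   [~->-rule on 1]
3. ~[]<>c, 0   [~->-rule on 1]
4. c, 1   [<>-rule on 2: fresh world 1, 0R1]
5. ~<>c, 2   [~[]-rule on 3: fresh world 2, 0R2]
Accessibility: 0R1, 0R2
The negation has an open branch (countermodel exists).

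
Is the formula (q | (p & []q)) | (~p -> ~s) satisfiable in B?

Satisfiable

1. (q | (p & []q)) | (~p -> ~s), u
2. ~p -> ~s, u
3. ~s, u
Accessibility: uRu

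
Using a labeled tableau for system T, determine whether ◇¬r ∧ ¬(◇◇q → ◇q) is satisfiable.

1. ◇¬r ∧ ¬(◇◇q → ◇q), u
2. ◇¬r, u
3. ¬(◇◇q → ◇q), u
4. ◇◇q, u
5. ¬◇q, u
6. ¬q, u
7. ¬r, v
8. ¬q, v
9. ◇q, w
10. ¬q, w
11. q, x
Accessibility: uRu, uRv, uRw, vRv, wRw, wRx, xRx

Satisfiable (open branch found)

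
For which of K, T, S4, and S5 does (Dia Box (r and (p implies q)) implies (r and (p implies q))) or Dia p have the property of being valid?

S5-tableau for the negation not ((Dia Box (r and (p implies q)) implies (r and (p implies q))) or Dia p):
1. not ((Dia Box (r and (p implies q)) implies (r and (p implies q))) or Dia p), w0
2. not (Dia Box (r and (p implies q)) implies (r and (p implies q))), w0
3. not Dia p, w0
4. Dia Box (r and (p implies q)), w0
5. not (r and (p implies q)), w0
6. not p, w0
7. not r, w0
8. Box (r and (p implies q)), w1
9. not p, w1
10. r and (p implies q), w0
11. r, w0
12. p implies q, w0
Accessibility: w0Rw0, w0Rw1, w1Rw0, w1Rw1
Branch closes: r and not r both at w0.
Every branch closes (one shown): valid in S5.
S4-tableau for the negation not ((Dia Box (r and (p implies q)) implies (r and (p implies q))) or Dia p):
1. not ((Dia Box (r and (p implies q)) implies (r and (p implies q))) or Dia p), w0
2. not (Dia Box (r and (p implies q)) implies (r and (p implies q))), w0
3. not Dia p, w0
4. Dia Box (r and (p implies q)), w0
5. not (r and (p implies q)), w0
6. not p, w0
7. not r, w0
8. Box (r and (p implies q)), w1
9. not p, w1
10. r and (p implies q), w1
11. r, w1
12. p implies q, w1
13. q, w1
Accessibility: w0Rw0, w0Rw1, w1Rw1
Complete open branch: countermodel on an S4-frame, so not valid in S4, nor in K, T (the same frame is also a K-frame and a T-frame).

S5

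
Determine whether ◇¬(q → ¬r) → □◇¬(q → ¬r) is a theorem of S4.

Not valid

Tableau for the negation ¬(◇¬(q → ¬r) → □◇¬(q → ¬r)):
1. ¬(◇¬(q → ¬r) → □◇¬(q → ¬r)), w0
2. ◇¬(q → ¬r), w0
3. ¬□◇¬(q → ¬r), w0
4. ¬(q → ¬r), w1
5. q, w1
6. r, w1
7. ¬◇¬(q → ¬r), w2
8. q → ¬r, w2
9. ¬r, w2
Accessibility: w0Rw0, w0Rw1, w0Rw2, w1Rw1, w2Rw2
The negation has an open branch (countermodel exists).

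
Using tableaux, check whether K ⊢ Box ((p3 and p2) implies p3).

Tableau for the negation not Box ((p3 and p2) implies p3):
1. not Box ((p3 and p2) implies p3), u
2. not ((p3 and p2) implies p3), v
3. p3 and p2, v
4. not p3, v
5. p3, v
6. p2, v
Accessibility: uRv
Branch closes: p3 and not p3 both at v.
Every branch of the negation's tableau closes; the branch above is one of them.

Valid in K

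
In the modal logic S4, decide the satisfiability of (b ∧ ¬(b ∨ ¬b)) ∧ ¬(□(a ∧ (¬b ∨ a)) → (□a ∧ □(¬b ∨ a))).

Unsatisfiable (every branch closes)

1. (b ∧ ¬(b ∨ ¬b)) ∧ ¬(□(a ∧ (¬b ∨ a)) → (□a ∧ □(¬b ∨ a))), w0
2. b ∧ ¬(b ∨ ¬b), w0
3. ¬(□(a ∧ (¬b ∨ a)) → (□a ∧ □(¬b ∨ a))), w0
4. b, w0
5. ¬(b ∨ ¬b), w0
6. □(a ∧ (¬b ∨ a)), w0
7. ¬(□a ∧ □(¬b ∨ a)), w0
8. ¬b, w0
Accessibility: w0Rw0
Branch closes: b and ¬b both at w0.
All branches of the tableau close; one closing branch shown above.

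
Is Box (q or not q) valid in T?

Tableau for the negation not Box (q or not q):
1. not Box (q or not q), 0
2. not (q or not q), 1   [neg-Box-rule on 1: fresh world 1, 0R1]
3. not q, 1   [neg-or-rule on 2]
4. q, 1   [neg-or-rule on 2]
Accessibility: 0R0, 0R1, 1R1
Branch closes: q and not q both at 1.
All branches of the negation close; one closing branch shown above.

Yes, valid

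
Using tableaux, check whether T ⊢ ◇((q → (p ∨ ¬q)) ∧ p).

No, not valid

Tableau for the negation ¬◇((q → (p ∨ ¬q)) ∧ p):
1. ¬◇((q → (p ∨ ¬q)) ∧ p), 0
2. ¬((q → (p ∨ ¬q)) ∧ p), 0
3. ¬p, 0
Accessibility: 0R0
The negation has an open branch (countermodel exists).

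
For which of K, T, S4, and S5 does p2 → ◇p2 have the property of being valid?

T, S4, S5

T-tableau for the negation ¬(p2 → ◇p2):
1. ¬(p2 → ◇p2), w0
2. p2, w0
3. ¬◇p2, w0
4. ¬p2, w0
Accessibility: w0Rw0
Branch closes: p2 and ¬p2 both at w0.
Every branch closes (one shown): valid in T, hence also in S4, S5 (every theorem of T is a theorem of S4 and S5).
K-tableau for the negation ¬(p2 → ◇p2):
1. ¬(p2 → ◇p2), w0
2. p2, w0
3. ¬◇p2, w0
Complete open branch: countermodel on a K-frame, so not valid in K.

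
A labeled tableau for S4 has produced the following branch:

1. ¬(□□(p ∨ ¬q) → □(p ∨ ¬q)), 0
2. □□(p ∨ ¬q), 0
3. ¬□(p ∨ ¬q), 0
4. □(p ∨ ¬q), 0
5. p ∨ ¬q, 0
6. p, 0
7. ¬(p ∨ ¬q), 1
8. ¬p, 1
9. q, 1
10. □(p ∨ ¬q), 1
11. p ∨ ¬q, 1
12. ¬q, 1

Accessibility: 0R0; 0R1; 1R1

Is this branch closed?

Both q and ¬q appear at 1.

Yes, closed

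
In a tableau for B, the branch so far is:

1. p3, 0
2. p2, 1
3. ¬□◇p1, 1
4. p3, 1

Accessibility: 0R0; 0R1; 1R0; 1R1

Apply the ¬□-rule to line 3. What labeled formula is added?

a fresh world 2 with 1R2, and ¬◇p1 at 2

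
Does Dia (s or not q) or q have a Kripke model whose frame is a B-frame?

1. Dia (s or not q) or q, w0
2. q, w0
Accessibility: w0Rw0

Satisfiable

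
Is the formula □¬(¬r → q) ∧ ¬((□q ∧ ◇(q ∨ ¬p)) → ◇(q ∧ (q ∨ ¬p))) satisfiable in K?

1. □¬(¬r → q) ∧ ¬((□q ∧ ◇(q ∨ ¬p)) → ◇(q ∧ (q ∨ ¬p))), u
2. □¬(¬r → q), u
3. ¬((□q ∧ ◇(q ∨ ¬p)) → ◇(q ∧ (q ∨ ¬p))), u
4. □q ∧ ◇(q ∨ ¬p), u
5. ¬◇(q ∧ (q ∨ ¬p)), u
6. □q, u
7. ◇(q ∨ ¬p), u
8. q ∨ ¬p, v
9. ¬(¬r → q), v
10. ¬r, v
11. ¬q, v
12. ¬(q ∧ (q ∨ ¬p)), v
13. q, v
Accessibility: uRv
Branch closes: q and ¬q both at v.
(One branch shown.) All branches close.

Unsatisfiable (every branch closes)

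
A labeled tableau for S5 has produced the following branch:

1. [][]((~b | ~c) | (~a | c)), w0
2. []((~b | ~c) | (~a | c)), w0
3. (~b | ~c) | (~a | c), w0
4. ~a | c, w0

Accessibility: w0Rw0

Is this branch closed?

Not closed

No atom appears with both signs at the same world.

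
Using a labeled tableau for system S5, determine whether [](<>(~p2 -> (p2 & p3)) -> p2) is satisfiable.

1. [](<>(~p2 -> (p2 & p3)) -> p2), u
2. <>(~p2 -> (p2 & p3)) -> p2, u   [[]-rule on 1 via uRu]
3. p2, u   [->-rule on 2 (branches; this branch)]
Accessibility: uRu

Satisfiable (open branch found)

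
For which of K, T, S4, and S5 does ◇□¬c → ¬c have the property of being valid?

S5

S4-tableau for the negation ¬(◇□¬c → ¬c):
1. ¬(◇□¬c → ¬c), u
2. ◇□¬c, u
3. c, u
4. □¬c, v
5. ¬c, v
Accessibility: uRu, uRv, vRv
Complete open branch: countermodel on an S4-frame, so not valid in S4, nor in K, T (the same frame is also a K-frame and a T-frame).
S5-tableau for the negation ¬(◇□¬c → ¬c):
1. ¬(◇□¬c → ¬c), u
2. ◇□¬c, u
3. c, u
4. □¬c, v
5. ¬c, u
Accessibility: uRu, uRv, vRu, vRv
Branch closes: c and ¬c both at u.
Every branch closes (one shown): valid in S5.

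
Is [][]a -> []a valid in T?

Tableau for the negation ~([][]a -> []a):
1. ~([][]a -> []a), 0
2. [][]a, 0   [~->-rule on 1]
3. ~[]a, 0   [~->-rule on 1]
4. []a, 0   [[]-rule on 2 via 0R0]
5. a, 0   [[]-rule on 4 via 0R0]
6. ~a, 1   [~[]-rule on 3: fresh world 1, 0R1]
7. []a, 1   [[]-rule on 2 via 0R1]
8. a, 1   [[]-rule on 4 via 0R1]
Accessibility: 0R0, 0R1, 1R1
Branch closes: a and ~a both at 1.
Every branch of the negation's tableau closes; the branch above is one of them.

Valid in T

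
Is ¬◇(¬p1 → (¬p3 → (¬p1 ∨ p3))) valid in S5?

Tableau for the negation ◇(¬p1 → (¬p3 → (¬p1 ∨ p3))):
1. ◇(¬p1 → (¬p3 → (¬p1 ∨ p3))), 0
2. ¬p1 → (¬p3 → (¬p1 ∨ p3)), 1
3. ¬p3 → (¬p1 ∨ p3), 1
4. ¬p1 ∨ p3, 1
5. p3, 1
Accessibility: 0R0, 0R1, 1R0, 1R1
The negation has an open branch (countermodel exists).

Not valid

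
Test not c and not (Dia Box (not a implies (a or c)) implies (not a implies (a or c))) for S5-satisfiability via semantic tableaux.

No, unsatisfiable

1. not c and not (Dia Box (not a implies (a or c)) implies (not a implies (a or c))), 0
2. not c, 0
3. not (Dia Box (not a implies (a or c)) implies (not a implies (a or c))), 0
4. Dia Box (not a implies (a or c)), 0
5. not (not a implies (a or c)), 0
6. not a, 0
7. not (a or c), 0
8. Box (not a implies (a or c)), 1
9. not a implies (a or c), 0
10. not a implies (a or c), 1
11. a or c, 0
12. a or c, 1
13. c, 0
Accessibility: 0R0, 0R1, 1R0, 1R1
Branch closes: c and not c both at 0.
Every branch closes; the branch above is one of them.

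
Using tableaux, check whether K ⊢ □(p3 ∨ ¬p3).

Valid

Tableau for the negation ¬□(p3 ∨ ¬p3):
1. ¬□(p3 ∨ ¬p3), u
2. ¬(p3 ∨ ¬p3), v
3. ¬p3, v
4. p3, v
Accessibility: uRv
Branch closes: p3 and ¬p3 both at v.
All branches of the negation close; one closing branch shown above.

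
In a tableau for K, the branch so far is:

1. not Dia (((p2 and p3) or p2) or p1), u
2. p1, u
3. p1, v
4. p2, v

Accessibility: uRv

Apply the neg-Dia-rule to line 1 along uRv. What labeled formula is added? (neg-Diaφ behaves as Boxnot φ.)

not (((p2 and p3) or p2) or p1), v

neg-Diaφ behaves as Boxnot φ: propagate the negated body to each accessible world.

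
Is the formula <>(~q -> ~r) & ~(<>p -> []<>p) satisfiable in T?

1. <>(~q -> ~r) & ~(<>p -> []<>p), u
2. <>(~q -> ~r), u
3. ~(<>p -> []<>p), u
4. <>p, u
5. ~[]<>p, u
6. ~q -> ~r, v
7. ~r, v
8. p, w
9. ~<>p, x
10. ~p, x
Accessibility: uRu, uRv, uRw, uRx, vRv, wRw, xRx

Satisfiable (open branch found)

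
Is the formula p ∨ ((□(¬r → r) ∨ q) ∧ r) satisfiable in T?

1. p ∨ ((□(¬r → r) ∨ q) ∧ r), w0
2. (□(¬r → r) ∨ q) ∧ r, w0
3. □(¬r → r) ∨ q, w0
4. r, w0
5. q, w0
Accessibility: w0Rw0

Satisfiable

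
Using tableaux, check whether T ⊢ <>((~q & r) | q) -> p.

Not valid

Tableau for the negation ~(<>((~q & r) | q) -> p):
1. ~(<>((~q & r) | q) -> p), u
2. <>((~q & r) | q), u
3. ~p, u
4. (~q & r) | q, v
5. q, v
Accessibility: uRu, uRv, vRv
The negation has an open branch (countermodel exists).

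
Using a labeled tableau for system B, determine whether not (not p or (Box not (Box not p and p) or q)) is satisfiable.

1. not (not p or (Box not (Box not p and p) or q)), 0
2. p, 0   [neg-or-rule on 1]
3. not (Box not (Box not p and p) or q), 0   [neg-or-rule on 1]
4. not Box not (Box not p and p), 0   [neg-or-rule on 3]
5. not q, 0   [neg-or-rule on 3]
6. Box not p and p, 1   [neg-Box-rule on 4: fresh world 1, 0R1]
7. Box not p, 1   [and-rule on 6]
8. p, 1   [and-rule on 6]
9. not p, 0   [Box-rule on 7 via 1R0]
Accessibility: 0R0, 0R1, 1R0, 1R1
Branch closes: p and not p both at 0.
All branches of the tableau close; one closing branch shown above.

No, unsatisfiable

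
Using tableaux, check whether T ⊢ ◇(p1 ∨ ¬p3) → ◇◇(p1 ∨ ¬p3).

Tableau for the negation ¬(◇(p1 ∨ ¬p3) → ◇◇(p1 ∨ ¬p3)):
1. ¬(◇(p1 ∨ ¬p3) → ◇◇(p1 ∨ ¬p3)), u
2. ◇(p1 ∨ ¬p3), u   [¬→-rule on 1]
3. ¬◇◇(p1 ∨ ¬p3), u   [¬→-rule on 1]
4. ¬◇(p1 ∨ ¬p3), u   [¬◇-rule on 3 via uRu]
5. ¬(p1 ∨ ¬p3), u   [¬◇-rule on 4 via uRu]
6. ¬p1, u   [¬∨-rule on 5]
7. p3, u   [¬∨-rule on 5]
8. p1 ∨ ¬p3, v   [◇-rule on 2: fresh world v, uRv]
9. ¬◇(p1 ∨ ¬p3), v   [¬◇-rule on 3 via uRv]
10. ¬(p1 ∨ ¬p3), v   [¬◇-rule on 4 via uRv]
11. ¬p1, v   [¬∨-rule on 10]
12. p3, v   [¬∨-rule on 10]
13. ¬p3, v   [∨-rule on 8 (branches; this branch)]
Accessibility: uRu, uRv, vRv
Branch closes: p3 and ¬p3 both at v.
All branches of the negation close; one closing branch shown above.

Yes, valid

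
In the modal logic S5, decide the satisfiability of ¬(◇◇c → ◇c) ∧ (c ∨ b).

1. ¬(◇◇c → ◇c) ∧ (c ∨ b), 0
2. ¬(◇◇c → ◇c), 0
3. c ∨ b, 0
4. ◇◇c, 0
5. ¬◇c, 0
6. ¬c, 0
7. b, 0
8. ◇c, 1
9. ¬c, 1
10. c, 2
11. ¬c, 2
Accessibility: 0R0, 0R1, 0R2, 1R0, 1R1, 1R2, 2R0, 2R1, 2R2
Branch closes: c and ¬c both at 2.
Every branch closes; the branch above is one of them.

No, unsatisfiable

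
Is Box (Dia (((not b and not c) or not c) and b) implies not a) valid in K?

No, not valid

Tableau for the negation not Box (Dia (((not b and not c) or not c) and b) implies not a):
1. not Box (Dia (((not b and not c) or not c) and b) implies not a), u
2. not (Dia (((not b and not c) or not c) and b) implies not a), v
3. Dia (((not b and not c) or not c) and b), v
4. a, v
5. ((not b and not c) or not c) and b, w
6. (not b and not c) or not c, w
7. b, w
8. not c, w
Accessibility: uRv, vRw
The negation has an open branch (countermodel exists).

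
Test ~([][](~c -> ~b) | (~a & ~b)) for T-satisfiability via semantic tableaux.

1. ~([][](~c -> ~b) | (~a & ~b)), u
2. ~[][](~c -> ~b), u   [~|-rule on 1]
3. ~(~a & ~b), u   [~|-rule on 1]
4. b, u   [~&-rule on 3 (branches; this branch)]
5. ~[](~c -> ~b), v   [~[]-rule on 2: fresh world v, uRv]
6. ~(~c -> ~b), w   [~[]-rule on 5: fresh world w, vRw]
7. ~c, w   [~->-rule on 6]
8. b, w   [~->-rule on 6]
Accessibility: uRu, uRv, vRv, vRw, wRw

Satisfiable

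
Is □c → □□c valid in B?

Tableau for the negation ¬(□c → □□c):
1. ¬(□c → □□c), w0
2. □c, w0
3. ¬□□c, w0
4. c, w0
5. ¬□c, w1
6. c, w1
7. ¬c, w2
Accessibility: w0Rw0, w0Rw1, w1Rw0, w1Rw1, w1Rw2, w2Rw1, w2Rw2
The negation has an open branch (countermodel exists).

Not valid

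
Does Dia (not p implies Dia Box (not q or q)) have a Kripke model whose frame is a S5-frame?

1. Dia (not p implies Dia Box (not q or q)), w0
2. not p implies Dia Box (not q or q), w1
3. Dia Box (not q or q), w1
4. Box (not q or q), w2
5. not q or q, w0
6. not q or q, w1
7. not q or q, w2
8. q, w0
9. q, w1
10. q, w2
Accessibility: w0Rw0, w0Rw1, w0Rw2, w1Rw0, w1Rw1, w1Rw2, w2Rw0, w2Rw1, w2Rw2

Satisfiable (open branch found)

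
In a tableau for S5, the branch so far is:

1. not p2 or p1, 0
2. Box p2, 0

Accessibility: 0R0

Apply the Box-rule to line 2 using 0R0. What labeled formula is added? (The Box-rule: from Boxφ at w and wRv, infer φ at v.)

p2, 0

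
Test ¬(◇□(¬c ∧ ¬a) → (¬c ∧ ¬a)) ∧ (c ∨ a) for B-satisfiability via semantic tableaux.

Unsatisfiable

1. ¬(◇□(¬c ∧ ¬a) → (¬c ∧ ¬a)) ∧ (c ∨ a), w0
2. ¬(◇□(¬c ∧ ¬a) → (¬c ∧ ¬a)), w0
3. c ∨ a, w0
4. ◇□(¬c ∧ ¬a), w0
5. ¬(¬c ∧ ¬a), w0
6. a, w0
7. □(¬c ∧ ¬a), w1
8. ¬c ∧ ¬a, w0
9. ¬c, w0
10. ¬a, w0
Accessibility: w0Rw0, w0Rw1, w1Rw0, w1Rw1
Branch closes: a and ¬a both at w0.
Every branch closes; the branch above is one of them.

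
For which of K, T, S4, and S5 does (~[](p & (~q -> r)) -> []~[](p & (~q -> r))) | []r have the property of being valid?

S5-tableau for the negation ~((~[](p & (~q -> r)) -> []~[](p & (~q -> r))) | []r):
1. ~((~[](p & (~q -> r)) -> []~[](p & (~q -> r))) | []r), u
2. ~(~[](p & (~q -> r)) -> []~[](p & (~q -> r))), u
3. ~[]r, u
4. ~[](p & (~q -> r)), u
5. ~[]~[](p & (~q -> r)), u
6. ~r, v
7. ~(p & (~q -> r)), w
8. ~(~q -> r), w
9. ~q, w
10. ~r, w
11. [](p & (~q -> r)), x
12. p & (~q -> r), u
13. p, u
14. ~q -> r, u
15. p & (~q -> r), v
16. p, v
17. ~q -> r, v
18. p & (~q -> r), w
19. p, w
20. ~q -> r, w
21. p & (~q -> r), x
22. p, x
23. ~q -> r, x
24. r, u
25. q, v
26. r, w
Accessibility: uRu, uRv, uRw, uRx, vRu, vRv, vRw, vRx, wRu, wRv, wRw, wRx, xRu, xRv, xRw, xRx
Branch closes: r and ~r both at w.
Every branch closes (one shown): valid in S5.
S4-tableau for the negation ~((~[](p & (~q -> r)) -> []~[](p & (~q -> r))) | []r):
1. ~((~[](p & (~q -> r)) -> []~[](p & (~q -> r))) | []r), u
2. ~(~[](p & (~q -> r)) -> []~[](p & (~q -> r))), u
3. ~[]r, u
4. ~[](p & (~q -> r)), u
5. ~[]~[](p & (~q -> r)), u
6. ~r, v
7. ~(p & (~q -> r)), w
8. ~(~q -> r), w
9. ~q, w
10. ~r, w
11. [](p & (~q -> r)), x
12. p & (~q -> r), x
13. p, x
14. ~q -> r, x
15. r, x
Accessibility: uRu, uRv, uRw, uRx, vRv, wRw, xRx
Complete open branch: countermodel on an S4-frame, so not valid in S4, nor in K, T (the same frame is also a K-frame and a T-frame).

S5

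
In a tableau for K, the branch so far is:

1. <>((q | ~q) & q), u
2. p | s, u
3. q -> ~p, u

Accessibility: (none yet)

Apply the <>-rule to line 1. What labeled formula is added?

a fresh world v with uRv, and (q | ~q) & q at v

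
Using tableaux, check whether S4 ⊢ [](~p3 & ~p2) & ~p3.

No, not valid

Tableau for the negation ~([](~p3 & ~p2) & ~p3):
1. ~([](~p3 & ~p2) & ~p3), u
2. p3, u
Accessibility: uRu
The negation has an open branch (countermodel exists).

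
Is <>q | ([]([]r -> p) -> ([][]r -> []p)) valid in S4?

Tableau for the negation ~(<>q | ([]([]r -> p) -> ([][]r -> []p))):
1. ~(<>q | ([]([]r -> p) -> ([][]r -> []p))), 0
2. ~<>q, 0   [~|-rule on 1]
3. ~([]([]r -> p) -> ([][]r -> []p)), 0   [~|-rule on 1]
4. []([]r -> p), 0   [~->-rule on 3]
5. ~([][]r -> []p), 0   [~->-rule on 3]
6. [][]r, 0   [~->-rule on 5]
7. ~[]p, 0   [~->-rule on 5]
8. ~q, 0   [~<>-rule on 2 via 0R0]
9. []r -> p, 0   [[]-rule on 4 via 0R0]
10. []r, 0   [[]-rule on 6 via 0R0]
11. r, 0   [[]-rule on 10 via 0R0]
12. p, 0   [->-rule on 9 (branches; this branch)]
13. ~p, 1   [~[]-rule on 7: fresh world 1, 0R1]
14. ~q, 1   [~<>-rule on 2 via 0R1]
15. []r -> p, 1   [[]-rule on 4 via 0R1]
16. []r, 1   [[]-rule on 6 via 0R1]
17. r, 1   [[]-rule on 10 via 0R1]
18. ~[]r, 1   [->-rule on 15 (branches; this branch)]
19. ~r, 2   [~[]-rule on 18: fresh world 2, 1R2]
20. ~q, 2   [~<>-rule on 2 via 0R2]
21. []r -> p, 2   [[]-rule on 4 via 0R2]
22. []r, 2   [[]-rule on 6 via 0R2]
23. r, 2   [[]-rule on 10 via 0R2]
Accessibility: 0R0, 0R1, 0R2, 1R1, 1R2, 2R2
Branch closes: r and ~r both at 2.
All branches of the negation close; one closing branch shown above.

Yes, valid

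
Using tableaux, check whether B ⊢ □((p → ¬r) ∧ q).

No, not valid

Tableau for the negation ¬□((p → ¬r) ∧ q):
1. ¬□((p → ¬r) ∧ q), 0
2. ¬((p → ¬r) ∧ q), 1
3. ¬q, 1
Accessibility: 0R0, 0R1, 1R0, 1R1
The negation has an open branch (countermodel exists).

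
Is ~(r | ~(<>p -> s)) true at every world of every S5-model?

Not valid

Tableau for the negation r | ~(<>p -> s):
1. r | ~(<>p -> s), u
2. ~(<>p -> s), u
3. <>p, u
4. ~s, u
5. p, v
Accessibility: uRu, uRv, vRu, vRv
The negation has an open branch (countermodel exists).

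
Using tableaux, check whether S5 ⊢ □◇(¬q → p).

Not valid

Tableau for the negation ¬□◇(¬q → p):
1. ¬□◇(¬q → p), 0
2. ¬◇(¬q → p), 1
3. ¬(¬q → p), 0
4. ¬q, 0
5. ¬p, 0
6. ¬(¬q → p), 1
7. ¬q, 1
8. ¬p, 1
Accessibility: 0R0, 0R1, 1R0, 1R1
The negation has an open branch (countermodel exists).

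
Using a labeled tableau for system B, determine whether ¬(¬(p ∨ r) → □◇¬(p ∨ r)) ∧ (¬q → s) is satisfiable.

1. ¬(¬(p ∨ r) → □◇¬(p ∨ r)) ∧ (¬q → s), w0
2. ¬(¬(p ∨ r) → □◇¬(p ∨ r)), w0
3. ¬q → s, w0
4. ¬(p ∨ r), w0
5. ¬□◇¬(p ∨ r), w0
6. ¬p, w0
7. ¬r, w0
8. s, w0
9. ¬◇¬(p ∨ r), w1
10. p ∨ r, w0
11. p ∨ r, w1
12. r, w0
Accessibility: w0Rw0, w0Rw1, w1Rw0, w1Rw1
Branch closes: r and ¬r both at w0.
All branches of the tableau close; one closing branch shown above.

No, unsatisfiable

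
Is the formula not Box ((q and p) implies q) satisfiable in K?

Unsatisfiable

1. not Box ((q and p) implies q), u
2. not ((q and p) implies q), v
3. q and p, v
4. not q, v
5. q, v
6. p, v
Accessibility: uRv
Branch closes: q and not q both at v.
(One branch shown.) All branches close.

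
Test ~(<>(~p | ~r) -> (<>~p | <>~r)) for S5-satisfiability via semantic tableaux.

Unsatisfiable

1. ~(<>(~p | ~r) -> (<>~p | <>~r)), 0
2. <>(~p | ~r), 0
3. ~(<>~p | <>~r), 0
4. ~<>~p, 0
5. ~<>~r, 0
6. p, 0
7. r, 0
8. ~p | ~r, 1
9. p, 1
10. r, 1
11. ~r, 1
Accessibility: 0R0, 0R1, 1R0, 1R1
Branch closes: r and ~r both at 1.
All branches of the tableau close; one closing branch shown above.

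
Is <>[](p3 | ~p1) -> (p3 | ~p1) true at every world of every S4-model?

No, not valid

Tableau for the negation ~(<>[](p3 | ~p1) -> (p3 | ~p1)):
1. ~(<>[](p3 | ~p1) -> (p3 | ~p1)), w0
2. <>[](p3 | ~p1), w0   [~->-rule on 1]
3. ~(p3 | ~p1), w0   [~->-rule on 1]
4. ~p3, w0   [~|-rule on 3]
5. p1, w0   [~|-rule on 3]
6. [](p3 | ~p1), w1   [<>-rule on 2: fresh world w1, w0Rw1]
7. p3 | ~p1, w1   [[]-rule on 6 via w1Rw1]
8. ~p1, w1   [|-rule on 7 (branches; this branch)]
Accessibility: w0Rw0, w0Rw1, w1Rw1
The negation has an open branch (countermodel exists).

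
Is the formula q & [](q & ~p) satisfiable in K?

Satisfiable

1. q & [](q & ~p), 0
2. q, 0   [&-rule on 1]
3. [](q & ~p), 0   [&-rule on 1]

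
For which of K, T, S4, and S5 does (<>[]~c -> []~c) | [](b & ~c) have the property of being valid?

S4-tableau for the negation ~((<>[]~c -> []~c) | [](b & ~c)):
1. ~((<>[]~c -> []~c) | [](b & ~c)), w0
2. ~(<>[]~c -> []~c), w0
3. ~[](b & ~c), w0
4. <>[]~c, w0
5. ~[]~c, w0
6. ~(b & ~c), w1
7. c, w1
8. []~c, w2
9. ~c, w2
10. c, w3
Accessibility: w0Rw0, w0Rw1, w0Rw2, w0Rw3, w1Rw1, w2Rw2, w3Rw3
Complete open branch: countermodel on an S4-frame, so not valid in S4, nor in K, T (the same frame is also a K-frame and a T-frame).
S5-tableau for the negation ~((<>[]~c -> []~c) | [](b & ~c)):
1. ~((<>[]~c -> []~c) | [](b & ~c)), w0
2. ~(<>[]~c -> []~c), w0
3. ~[](b & ~c), w0
4. <>[]~c, w0
5. ~[]~c, w0
6. ~(b & ~c), w1
7. ~b, w1
8. []~c, w2
9. ~c, w0
10. ~c, w1
11. ~c, w2
12. c, w3
13. ~c, w3
Accessibility: w0Rw0, w0Rw1, w0Rw2, w0Rw3, w1Rw0, w1Rw1, w1Rw2, w1Rw3, w2Rw0, w2Rw1, w2Rw2, w2Rw3, w3Rw0, w3Rw1, w3Rw2, w3Rw3
Branch closes: c and ~c both at w3.
Every branch closes (one shown): valid in S5.

S5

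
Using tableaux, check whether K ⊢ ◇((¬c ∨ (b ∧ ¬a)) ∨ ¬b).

Tableau for the negation ¬◇((¬c ∨ (b ∧ ¬a)) ∨ ¬b):
1. ¬◇((¬c ∨ (b ∧ ¬a)) ∨ ¬b), u
The negation has an open branch (countermodel exists).

No, not valid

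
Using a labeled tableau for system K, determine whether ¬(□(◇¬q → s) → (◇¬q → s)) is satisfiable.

1. ¬(□(◇¬q → s) → (◇¬q → s)), u
2. □(◇¬q → s), u
3. ¬(◇¬q → s), u
4. ◇¬q, u
5. ¬s, u
6. ¬q, v
7. ◇¬q → s, v
8. s, v
Accessibility: uRv

Yes, satisfiable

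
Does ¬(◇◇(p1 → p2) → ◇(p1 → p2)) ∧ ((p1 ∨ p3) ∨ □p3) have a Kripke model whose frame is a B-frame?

1. ¬(◇◇(p1 → p2) → ◇(p1 → p2)) ∧ ((p1 ∨ p3) ∨ □p3), u
2. ¬(◇◇(p1 → p2) → ◇(p1 → p2)), u   [∧-rule on 1]
3. (p1 ∨ p3) ∨ □p3, u   [∧-rule on 1]
4. ◇◇(p1 → p2), u   [¬→-rule on 2]
5. ¬◇(p1 → p2), u   [¬→-rule on 2]
6. ¬(p1 → p2), u   [¬◇-rule on 5 via uRu]
7. p1, u   [¬→-rule on 6]
8. ¬p2, u   [¬→-rule on 6]
9. □p3, u   [∨-rule on 3 (branches; this branch)]
10. p3, u   [□-rule on 9 via uRu]
11. ◇(p1 → p2), v   [◇-rule on 4: fresh world v, uRv]
12. ¬(p1 → p2), v   [¬◇-rule on 5 via uRv]
13. p1, v   [¬→-rule on 12]
14. ¬p2, v   [¬→-rule on 12]
15. p3, v   [□-rule on 9 via uRv]
16. p1 → p2, w   [◇-rule on 11: fresh world w, vRw]
17. p2, w   [→-rule on 16 (branches; this branch)]
Accessibility: uRu, uRv, vRu, vRv, vRw, wRv, wRw

Yes, satisfiable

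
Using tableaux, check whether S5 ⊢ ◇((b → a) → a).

No, not valid

Tableau for the negation ¬◇((b → a) → a):
1. ¬◇((b → a) → a), u
2. ¬((b → a) → a), u
3. b → a, u
4. ¬a, u
5. ¬b, u
Accessibility: uRu
The negation has an open branch (countermodel exists).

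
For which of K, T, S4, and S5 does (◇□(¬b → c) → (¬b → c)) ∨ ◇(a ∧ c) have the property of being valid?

S5

S4-tableau for the negation ¬((◇□(¬b → c) → (¬b → c)) ∨ ◇(a ∧ c)):
1. ¬((◇□(¬b → c) → (¬b → c)) ∨ ◇(a ∧ c)), 0
2. ¬(◇□(¬b → c) → (¬b → c)), 0
3. ¬◇(a ∧ c), 0
4. ◇□(¬b → c), 0
5. ¬(¬b → c), 0
6. ¬b, 0
7. ¬c, 0
8. ¬(a ∧ c), 0
9. □(¬b → c), 1
10. ¬(a ∧ c), 1
11. ¬b → c, 1
12. ¬c, 1
13. b, 1
Accessibility: 0R0, 0R1, 1R1
Complete open branch: countermodel on an S4-frame, so not valid in S4, nor in K, T (the same frame is also a K-frame and a T-frame).
S5-tableau for the negation ¬((◇□(¬b → c) → (¬b → c)) ∨ ◇(a ∧ c)):
1. ¬((◇□(¬b → c) → (¬b → c)) ∨ ◇(a ∧ c)), 0
2. ¬(◇□(¬b → c) → (¬b → c)), 0
3. ¬◇(a ∧ c), 0
4. ◇□(¬b → c), 0
5. ¬(¬b → c), 0
6. ¬b, 0
7. ¬c, 0
8. ¬(a ∧ c), 0
9. □(¬b → c), 1
10. ¬(a ∧ c), 1
11. ¬b → c, 0
12. ¬b → c, 1
13. ¬c, 1
14. c, 0
Accessibility: 0R0, 0R1, 1R0, 1R1
Branch closes: c and ¬c both at 0.
Every branch closes (one shown): valid in S5.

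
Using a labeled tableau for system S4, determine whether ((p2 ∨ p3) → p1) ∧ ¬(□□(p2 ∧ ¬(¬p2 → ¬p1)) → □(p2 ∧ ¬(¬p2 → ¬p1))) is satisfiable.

Unsatisfiable

1. ((p2 ∨ p3) → p1) ∧ ¬(□□(p2 ∧ ¬(¬p2 → ¬p1)) → □(p2 ∧ ¬(¬p2 → ¬p1))), w0
2. (p2 ∨ p3) → p1, w0
3. ¬(□□(p2 ∧ ¬(¬p2 → ¬p1)) → □(p2 ∧ ¬(¬p2 → ¬p1))), w0
4. □□(p2 ∧ ¬(¬p2 → ¬p1)), w0
5. ¬□(p2 ∧ ¬(¬p2 → ¬p1)), w0
6. □(p2 ∧ ¬(¬p2 → ¬p1)), w0
7. p2 ∧ ¬(¬p2 → ¬p1), w0
8. p2, w0
9. ¬(¬p2 → ¬p1), w0
10. ¬p2, w0
11. p1, w0
Accessibility: w0Rw0
Branch closes: p2 and ¬p2 both at w0.
Every branch closes; the branch above is one of them.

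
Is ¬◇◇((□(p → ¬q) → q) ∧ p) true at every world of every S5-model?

No, not valid

Tableau for the negation ◇◇((□(p → ¬q) → q) ∧ p):
1. ◇◇((□(p → ¬q) → q) ∧ p), 0
2. ◇((□(p → ¬q) → q) ∧ p), 1
3. (□(p → ¬q) → q) ∧ p, 2
4. □(p → ¬q) → q, 2
5. p, 2
6. q, 2
Accessibility: 0R0, 0R1, 0R2, 1R0, 1R1, 1R2, 2R0, 2R1, 2R2
The negation has an open branch (countermodel exists).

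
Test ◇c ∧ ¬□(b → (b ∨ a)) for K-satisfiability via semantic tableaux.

Unsatisfiable (every branch closes)

1. ◇c ∧ ¬□(b → (b ∨ a)), u
2. ◇c, u   [∧-rule on 1]
3. ¬□(b → (b ∨ a)), u   [∧-rule on 1]
4. c, v   [◇-rule on 2: fresh world v, uRv]
5. ¬(b → (b ∨ a)), w   [¬□-rule on 3: fresh world w, uRw]
6. b, w   [¬→-rule on 5]
7. ¬(b ∨ a), w   [¬→-rule on 5]
8. ¬b, w   [¬∨-rule on 7]
9. ¬a, w   [¬∨-rule on 7]
Accessibility: uRv, uRw
Branch closes: b and ¬b both at w.
Every branch closes; the branch above is one of them.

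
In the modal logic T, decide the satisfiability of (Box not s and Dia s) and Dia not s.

1. (Box not s and Dia s) and Dia not s, u
2. Box not s and Dia s, u
3. Dia not s, u
4. Box not s, u
5. Dia s, u
6. not s, u
7. not s, v
8. s, w
9. not s, w
Accessibility: uRu, uRv, uRw, vRv, wRw
Branch closes: s and not s both at w.
(One branch shown.) All branches close.

No, unsatisfiable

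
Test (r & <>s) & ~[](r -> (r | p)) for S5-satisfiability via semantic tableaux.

No, unsatisfiable

1. (r & <>s) & ~[](r -> (r | p)), w0
2. r & <>s, w0   [&-rule on 1]
3. ~[](r -> (r | p)), w0   [&-rule on 1]
4. r, w0   [&-rule on 2]
5. <>s, w0   [&-rule on 2]
6. ~(r -> (r | p)), w1   [~[]-rule on 3: fresh world w1, w0Rw1]
7. r, w1   [~->-rule on 6]
8. ~(r | p), w1   [~->-rule on 6]
9. ~r, w1   [~|-rule on 8]
10. ~p, w1   [~|-rule on 8]
Accessibility: w0Rw0, w0Rw1, w1Rw0, w1Rw1
Branch closes: r and ~r both at w1.
Every branch closes; the branch above is one of them.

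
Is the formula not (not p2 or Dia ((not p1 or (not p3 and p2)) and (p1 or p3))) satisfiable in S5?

1. not (not p2 or Dia ((not p1 or (not p3 and p2)) and (p1 or p3))), 0
2. p2, 0
3. not Dia ((not p1 or (not p3 and p2)) and (p1 or p3)), 0
4. not ((not p1 or (not p3 and p2)) and (p1 or p3)), 0
5. not (p1 or p3), 0
6. not p1, 0
7. not p3, 0
Accessibility: 0R0

Satisfiable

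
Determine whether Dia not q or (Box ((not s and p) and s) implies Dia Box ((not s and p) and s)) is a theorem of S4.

Tableau for the negation not (Dia not q or (Box ((not s and p) and s) implies Dia Box ((not s and p) and s))):
1. not (Dia not q or (Box ((not s and p) and s) implies Dia Box ((not s and p) and s))), w0
2. not Dia not q, w0   [neg-or-rule on 1]
3. not (Box ((not s and p) and s) implies Dia Box ((not s and p) and s)), w0   [neg-or-rule on 1]
4. Box ((not s and p) and s), w0   [neg-implies-rule on 3]
5. not Dia Box ((not s and p) and s), w0   [neg-implies-rule on 3]
6. q, w0   [neg-Dia-rule on 2 via w0Rw0]
7. (not s and p) and s, w0   [Box-rule on 4 via w0Rw0]
8. not s and p, w0   [and-rule on 7]
9. s, w0   [and-rule on 7]
10. not s, w0   [and-rule on 8]
11. p, w0   [and-rule on 8]
Accessibility: w0Rw0
Branch closes: s and not s both at w0.
All branches of the negation close; one closing branch shown above.

Valid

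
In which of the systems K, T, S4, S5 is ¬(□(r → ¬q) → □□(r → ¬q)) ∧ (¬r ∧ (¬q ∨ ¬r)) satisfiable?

T-tableau for the formula:
1. ¬(□(r → ¬q) → □□(r → ¬q)) ∧ (¬r ∧ (¬q ∨ ¬r)), u
2. ¬(□(r → ¬q) → □□(r → ¬q)), u
3. ¬r ∧ (¬q ∨ ¬r), u
4. □(r → ¬q), u
5. ¬□□(r → ¬q), u
6. ¬r, u
7. ¬q ∨ ¬r, u
8. r → ¬q, u
9. ¬q, u
10. ¬□(r → ¬q), v
11. r → ¬q, v
12. ¬q, v
13. ¬(r → ¬q), w
14. r, w
15. q, w
Accessibility: uRu, uRv, vRv, vRw, wRw
Complete open branch: satisfiable in T, hence also in K (this T-model is also a K-model).
S4-tableau for the formula:
1. ¬(□(r → ¬q) → □□(r → ¬q)) ∧ (¬r ∧ (¬q ∨ ¬r)), u
2. ¬(□(r → ¬q) → □□(r → ¬q)), u
3. ¬r ∧ (¬q ∨ ¬r), u
4. □(r → ¬q), u
5. ¬□□(r → ¬q), u
6. ¬r, u
7. ¬q ∨ ¬r, u
8. r → ¬q, u
9. ¬q, u
10. ¬□(r → ¬q), v
11. r → ¬q, v
12. ¬q, v
13. ¬(r → ¬q), w
14. r, w
15. q, w
16. r → ¬q, w
17. ¬q, w
Accessibility: uRu, uRv, uRw, vRv, vRw, wRw
Branch closes: q and ¬q both at w.
Every branch closes (one shown): unsatisfiable in S4, hence also in S5 (every S5-frame is an S4-frame).

K, T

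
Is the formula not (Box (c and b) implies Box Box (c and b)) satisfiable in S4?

Unsatisfiable

1. not (Box (c and b) implies Box Box (c and b)), 0
2. Box (c and b), 0
3. not Box Box (c and b), 0
4. c and b, 0
5. c, 0
6. b, 0
7. not Box (c and b), 1
8. c and b, 1
9. c, 1
10. b, 1
11. not (c and b), 2
12. c and b, 2
13. c, 2
14. b, 2
15. not b, 2
Accessibility: 0R0, 0R1, 0R2, 1R1, 1R2, 2R2
Branch closes: b and not b both at 2.
All branches of the tableau close; one closing branch shown above.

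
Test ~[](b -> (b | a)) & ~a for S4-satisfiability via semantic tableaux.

Unsatisfiable (every branch closes)

1. ~[](b -> (b | a)) & ~a, w0
2. ~[](b -> (b | a)), w0
3. ~a, w0
4. ~(b -> (b | a)), w1
5. b, w1
6. ~(b | a), w1
7. ~b, w1
8. ~a, w1
Accessibility: w0Rw0, w0Rw1, w1Rw1
Branch closes: b and ~b both at w1.
All branches of the tableau close; one closing branch shown above.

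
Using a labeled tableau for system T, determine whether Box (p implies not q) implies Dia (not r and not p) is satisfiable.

1. Box (p implies not q) implies Dia (not r and not p), u
2. Dia (not r and not p), u   [implies-rule on 1 (branches; this branch)]
3. not r and not p, v   [Dia-rule on 2: fresh world v, uRv]
4. not r, v   [and-rule on 3]
5. not p, v   [and-rule on 3]
Accessibility: uRu, uRv, vRv

Satisfiable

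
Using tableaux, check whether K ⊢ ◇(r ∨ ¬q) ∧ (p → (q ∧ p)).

Not valid

Tableau for the negation ¬(◇(r ∨ ¬q) ∧ (p → (q ∧ p))):
1. ¬(◇(r ∨ ¬q) ∧ (p → (q ∧ p))), 0
2. ¬(p → (q ∧ p)), 0
3. p, 0
4. ¬(q ∧ p), 0
5. ¬q, 0
The negation has an open branch (countermodel exists).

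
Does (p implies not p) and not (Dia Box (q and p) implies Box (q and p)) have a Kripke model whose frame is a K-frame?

Yes, satisfiable

1. (p implies not p) and not (Dia Box (q and p) implies Box (q and p)), w0
2. p implies not p, w0
3. not (Dia Box (q and p) implies Box (q and p)), w0
4. Dia Box (q and p), w0
5. not Box (q and p), w0
6. not p, w0
7. Box (q and p), w1
8. not (q and p), w2
9. not p, w2
Accessibility: w0Rw1, w0Rw2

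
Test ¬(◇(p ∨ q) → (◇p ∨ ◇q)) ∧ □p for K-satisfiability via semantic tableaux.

1. ¬(◇(p ∨ q) → (◇p ∨ ◇q)) ∧ □p, u
2. ¬(◇(p ∨ q) → (◇p ∨ ◇q)), u   [∧-rule on 1]
3. □p, u   [∧-rule on 1]
4. ◇(p ∨ q), u   [¬→-rule on 2]
5. ¬(◇p ∨ ◇q), u   [¬→-rule on 2]
6. ¬◇p, u   [¬∨-rule on 5]
7. ¬◇q, u   [¬∨-rule on 5]
8. p ∨ q, v   [◇-rule on 4: fresh world v, uRv]
9. p, v   [□-rule on 3 via uRv]
10. ¬p, v   [¬◇-rule on 6 via uRv]
Accessibility: uRv
Branch closes: p and ¬p both at v.
All branches of the tableau close; one closing branch shown above.

No, unsatisfiable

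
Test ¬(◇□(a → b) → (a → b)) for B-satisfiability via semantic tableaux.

Unsatisfiable

1. ¬(◇□(a → b) → (a → b)), u
2. ◇□(a → b), u
3. ¬(a → b), u
4. a, u
5. ¬b, u
6. □(a → b), v
7. a → b, u
8. a → b, v
9. b, u
Accessibility: uRu, uRv, vRu, vRv
Branch closes: b and ¬b both at u.
All branches of the tableau close; one closing branch shown above.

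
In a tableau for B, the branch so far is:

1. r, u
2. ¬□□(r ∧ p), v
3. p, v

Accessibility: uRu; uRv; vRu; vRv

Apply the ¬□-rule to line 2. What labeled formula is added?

a fresh world w with vRw, and ¬□(r ∧ p) at w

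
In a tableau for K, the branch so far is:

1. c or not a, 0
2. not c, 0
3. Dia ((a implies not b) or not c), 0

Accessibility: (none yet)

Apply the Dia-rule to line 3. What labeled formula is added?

a fresh world 1 with 0R1, and (a implies not b) or not c at 1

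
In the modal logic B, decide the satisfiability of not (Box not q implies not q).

1. not (Box not q implies not q), w0
2. Box not q, w0
3. q, w0
4. not q, w0
Accessibility: w0Rw0
Branch closes: q and not q both at w0.
All branches of the tableau close; one closing branch shown above.

Unsatisfiable (every branch closes)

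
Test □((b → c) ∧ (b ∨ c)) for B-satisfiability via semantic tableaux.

1. □((b → c) ∧ (b ∨ c)), 0
2. (b → c) ∧ (b ∨ c), 0   [□-rule on 1 via 0R0]
3. b → c, 0   [∧-rule on 2]
4. b ∨ c, 0   [∧-rule on 2]
5. c, 0   [→-rule on 3 (branches; this branch)]
Accessibility: 0R0

Satisfiable (open branch found)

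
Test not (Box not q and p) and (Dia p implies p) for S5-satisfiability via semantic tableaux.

1. not (Box not q and p) and (Dia p implies p), w0
2. not (Box not q and p), w0
3. Dia p implies p, w0
4. not p, w0
5. not Dia p, w0
Accessibility: w0Rw0

Satisfiable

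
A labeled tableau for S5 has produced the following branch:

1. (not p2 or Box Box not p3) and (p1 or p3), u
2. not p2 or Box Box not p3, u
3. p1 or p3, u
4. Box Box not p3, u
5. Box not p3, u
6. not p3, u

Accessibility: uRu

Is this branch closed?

There is no literal clash: for every atom and world, at most one sign appears.

Not closed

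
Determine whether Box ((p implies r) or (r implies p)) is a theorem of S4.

Valid in S4

Tableau for the negation not Box ((p implies r) or (r implies p)):
1. not Box ((p implies r) or (r implies p)), u
2. not ((p implies r) or (r implies p)), v   [neg-Box-rule on 1: fresh world v, uRv]
3. not (p implies r), v   [neg-or-rule on 2]
4. not (r implies p), v   [neg-or-rule on 2]
5. p, v   [neg-implies-rule on 3]
6. not r, v   [neg-implies-rule on 3]
7. r, v   [neg-implies-rule on 4]
8. not p, v   [neg-implies-rule on 4]
Accessibility: uRu, uRv, vRv
Branch closes: r and not r both at v.
Every branch of the negation's tableau closes; the branch above is one of them.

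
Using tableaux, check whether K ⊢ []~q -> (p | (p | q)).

No, not valid

Tableau for the negation ~([]~q -> (p | (p | q))):
1. ~([]~q -> (p | (p | q))), w0
2. []~q, w0   [~->-rule on 1]
3. ~(p | (p | q)), w0   [~->-rule on 1]
4. ~p, w0   [~|-rule on 3]
5. ~(p | q), w0   [~|-rule on 3]
6. ~q, w0   [~|-rule on 5]
The negation has an open branch (countermodel exists).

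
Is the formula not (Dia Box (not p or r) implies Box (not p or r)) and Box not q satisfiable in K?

Satisfiable

1. not (Dia Box (not p or r) implies Box (not p or r)) and Box not q, w0
2. not (Dia Box (not p or r) implies Box (not p or r)), w0
3. Box not q, w0
4. Dia Box (not p or r), w0
5. not Box (not p or r), w0
6. Box (not p or r), w1
7. not q, w1
8. not (not p or r), w2
9. p, w2
10. not r, w2
11. not q, w2
Accessibility: w0Rw1, w0Rw2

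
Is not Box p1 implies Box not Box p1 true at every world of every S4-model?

Tableau for the negation not (not Box p1 implies Box not Box p1):
1. not (not Box p1 implies Box not Box p1), 0
2. not Box p1, 0   [neg-implies-rule on 1]
3. not Box not Box p1, 0   [neg-implies-rule on 1]
4. not p1, 1   [neg-Box-rule on 2: fresh world 1, 0R1]
5. Box p1, 2   [neg-Box-rule on 3: fresh world 2, 0R2]
6. p1, 2   [Box-rule on 5 via 2R2]
Accessibility: 0R0, 0R1, 0R2, 1R1, 2R2
The negation has an open branch (countermodel exists).

No, not valid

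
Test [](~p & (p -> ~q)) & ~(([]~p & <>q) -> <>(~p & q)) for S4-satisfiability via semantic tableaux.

1. [](~p & (p -> ~q)) & ~(([]~p & <>q) -> <>(~p & q)), w0
2. [](~p & (p -> ~q)), w0
3. ~(([]~p & <>q) -> <>(~p & q)), w0
4. []~p & <>q, w0
5. ~<>(~p & q), w0
6. []~p, w0
7. <>q, w0
8. ~p & (p -> ~q), w0
9. ~p, w0
10. p -> ~q, w0
11. ~(~p & q), w0
12. ~q, w0
13. q, w1
14. ~p & (p -> ~q), w1
15. ~p, w1
16. p -> ~q, w1
17. ~(~p & q), w1
18. ~q, w1
Accessibility: w0Rw0, w0Rw1, w1Rw1
Branch closes: q and ~q both at w1.
All branches of the tableau close; one closing branch shown above.

No, unsatisfiable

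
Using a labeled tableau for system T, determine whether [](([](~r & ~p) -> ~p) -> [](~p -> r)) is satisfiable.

1. [](([](~r & ~p) -> ~p) -> [](~p -> r)), w0
2. ([](~r & ~p) -> ~p) -> [](~p -> r), w0
3. [](~p -> r), w0
4. ~p -> r, w0
5. r, w0
Accessibility: w0Rw0

Satisfiable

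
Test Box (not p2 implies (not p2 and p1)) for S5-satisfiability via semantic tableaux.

Yes, satisfiable

1. Box (not p2 implies (not p2 and p1)), u
2. not p2 implies (not p2 and p1), u
3. not p2 and p1, u
4. not p2, u
5. p1, u
Accessibility: uRu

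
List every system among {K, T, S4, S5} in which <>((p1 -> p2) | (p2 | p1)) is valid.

T-tableau for the negation ~<>((p1 -> p2) | (p2 | p1)):
1. ~<>((p1 -> p2) | (p2 | p1)), w0
2. ~((p1 -> p2) | (p2 | p1)), w0
3. ~(p1 -> p2), w0
4. ~(p2 | p1), w0
5. p1, w0
6. ~p2, w0
7. ~p1, w0
Accessibility: w0Rw0
Branch closes: p1 and ~p1 both at w0.
Every branch closes (one shown): valid in T, hence also in S4, S5 (every theorem of T is a theorem of S4 and S5).
K-tableau for the negation ~<>((p1 -> p2) | (p2 | p1)):
1. ~<>((p1 -> p2) | (p2 | p1)), w0
Complete open branch: countermodel on a K-frame, so not valid in K.

T, S4, S5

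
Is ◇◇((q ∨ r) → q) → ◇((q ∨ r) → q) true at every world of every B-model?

Tableau for the negation ¬(◇◇((q ∨ r) → q) → ◇((q ∨ r) → q)):
1. ¬(◇◇((q ∨ r) → q) → ◇((q ∨ r) → q)), 0
2. ◇◇((q ∨ r) → q), 0
3. ¬◇((q ∨ r) → q), 0
4. ¬((q ∨ r) → q), 0
5. q ∨ r, 0
6. ¬q, 0
7. r, 0
8. ◇((q ∨ r) → q), 1
9. ¬((q ∨ r) → q), 1
10. q ∨ r, 1
11. ¬q, 1
12. r, 1
13. (q ∨ r) → q, 2
14. q, 2
Accessibility: 0R0, 0R1, 1R0, 1R1, 1R2, 2R1, 2R2
The negation has an open branch (countermodel exists).

Not valid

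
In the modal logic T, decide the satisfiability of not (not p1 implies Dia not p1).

Unsatisfiable

1. not (not p1 implies Dia not p1), w0
2. not p1, w0
3. not Dia not p1, w0
4. p1, w0
Accessibility: w0Rw0
Branch closes: p1 and not p1 both at w0.
(One branch shown.) All branches close.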